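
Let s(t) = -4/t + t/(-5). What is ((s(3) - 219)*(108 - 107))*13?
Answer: -43082/15 ≈ -2872.1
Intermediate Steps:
s(t) = -4/t - t/5 (s(t) = -4/t + t*(-1/5) = -4/t - t/5)
((s(3) - 219)*(108 - 107))*13 = (((-4/3 - 1/5*3) - 219)*(108 - 107))*13 = (((-4*1/3 - 3/5) - 219)*1)*13 = (((-4/3 - 3/5) - 219)*1)*13 = ((-29/15 - 219)*1)*13 = -3314/15*1*13 = -3314/15*13 = -43082/15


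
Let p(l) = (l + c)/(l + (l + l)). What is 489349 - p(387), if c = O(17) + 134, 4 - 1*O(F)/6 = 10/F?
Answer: 9658272008/19737 ≈ 4.8935e+5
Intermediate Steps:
O(F) = 24 - 60/F
c = 2626/17 (c = (24 - 60/17) + 134 = 348/17 + 134 = 2626/17 ≈ 154.47)
p(l) = (2626/17 + l)/(3*l) (p(l) = (l + 2626/17)/(l + (l + l)) = (2626/17 + l)/(l + 2*l) = (2626/17 + l)/((3*l)) = (2626/17 + l)*(1/(3*l)) = (2626/17 + l)/(3*l))
489349 - p(387) = 489349 - (2626 + 17*387)/(51*387) = 489349 - (2626 + 6579)/(51*387) = 489349 - 9205/(51*387) = 489349 - 1*9205/19737 = 489349 - 9205/19737 = 9658272008/19737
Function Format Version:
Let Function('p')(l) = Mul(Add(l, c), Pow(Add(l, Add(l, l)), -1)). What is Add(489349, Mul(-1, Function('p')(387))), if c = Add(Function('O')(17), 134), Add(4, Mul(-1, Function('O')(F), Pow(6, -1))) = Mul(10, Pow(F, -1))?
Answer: Rational(9658272008, 19737) ≈ 4.8935e+5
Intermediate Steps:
Function('O')(F) = Add(24, Mul(-60, Pow(F, -1))) (Function('O')(F) = Add(24, Mul(-6, Mul(10, Pow(F, -1)))) = Add(24, Mul(-60, Pow(F, -1))))
c = Rational(2626, 17) (c = Add(Add(24, Mul(-60, Pow(17, -1))), 134) = Add(Add(24, Mul(-60, Rational(1, 17))), 134) = Add(Add(24, Rational(-60, 17)), 134) = Add(Rational(348, 17), 134) = Rational(2626, 17) ≈ 154.47)
Function('p')(l) = Mul(Rational(1, 3), Pow(l, -1), Add(Rational(2626, 17), l)) (Function('p')(l) = Mul(Add(l, Rational(2626, 17)), Pow(Add(l, Add(l, l)), -1)) = Mul(Add(Rational(2626, 17), l), Pow(Add(l, Mul(2, l)), -1)) = Mul(Add(Rational(2626, 17), l), Pow(Mul(3, l), -1)) = Mul(Add(Rational(2626, 17), l), Mul(Rational(1, 3), Pow(l, -1))) = Mul(Rational(1, 3), Pow(l, -1), Add(Rational(2626, 17), l)))
Add(489349, Mul(-1, Function('p')(387))) = Add(489349, Mul(-1, Mul(Rational(1, 51), Pow(387, -1), Add(2626, Mul(17, 387))))) = Add(489349, Mul(-1, Mul(Rational(1, 51), Rational(1, 387), Add(2626, 6579)))) = Add(489349, Mul(-1, Mul(Rational(1, 51), Rational(1, 387), 9205))) = Add(489349, Mul(-1, Rational(9205, 19737))) = Add(489349, Rational(-9205, 19737)) = Rational(9658272008, 19737)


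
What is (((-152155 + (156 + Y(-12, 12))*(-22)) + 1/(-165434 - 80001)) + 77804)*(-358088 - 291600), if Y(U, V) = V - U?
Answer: 12487172464690768/245435 ≈ 5.0878e+10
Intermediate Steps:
(((-152155 + (156 + Y(-12, 12))*(-22)) + 1/(-165434 - 80001)) + 77804)*(-358088 - 291600) = (((-152155 + (156 + (12 - 1*(-12)))*(-22)) + 1/(-165434 - 80001)) + 77804)*(-358088 - 291600) = (((-152155 + (156 + (12 + 12))*(-22)) + 1/(-245435)) + 77804)*(-649688) = (((-152155 + (156 + 24)*(-22)) - 1/245435) + 77804)*(-649688) = (((-152155 + 180*(-22)) - 1/245435) + 77804)*(-649688) = (((-152155 - 3960) - 1/245435) + 77804)*(-649688) = ((-156115 - 1/245435) + 77804)*(-649688) = (-38316085026/245435 + 77804)*(-649688) = -19220260286/245435*(-649688) = 12487172464690768/245435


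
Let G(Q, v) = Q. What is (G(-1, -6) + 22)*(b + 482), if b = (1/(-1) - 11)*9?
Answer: 7854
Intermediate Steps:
b = -108 (b = (-1 - 11)*9 = -12*9 = -108)
(G(-1, -6) + 22)*(b + 482) = (-1 + 22)*(-108 + 482) = 21*374 = 7854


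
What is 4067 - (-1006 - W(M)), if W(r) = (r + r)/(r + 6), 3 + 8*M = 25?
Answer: 177577/35 ≈ 5073.6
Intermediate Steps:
M = 11/4 (M = -3/8 + (⅛)*25 = -3/8 + 25/8 = 11/4 ≈ 2.7500)
W(r) = 2*r/(6 + r) (W(r) = (2*r)/(6 + r) = 2*r/(6 + r))
4067 - (-1006 - W(M)) = 4067 - (-1006 - 2*11/(4*(6 + 11/4))) = 4067 - (-1006 - 2*11/(4*35/4)) = 4067 - (-1006 - 2*11*4/(4*35)) = 4067 - (-1006 - 1*22/35) = 4067 - (-1006 - 22/35) = 4067 - 1*(-35232/35) = 4067 + 35232/35 = 177577/35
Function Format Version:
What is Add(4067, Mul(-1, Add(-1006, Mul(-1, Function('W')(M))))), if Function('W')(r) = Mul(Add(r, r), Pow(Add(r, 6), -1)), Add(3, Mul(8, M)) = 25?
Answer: Rational(177577, 35) ≈ 5073.6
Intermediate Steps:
M = Rational(11, 4) (M = Add(Rational(-3, 8), Mul(Rational(1, 8), 25)) = Add(Rational(-3, 8), Rational(25, 8)) = Rational(11, 4) ≈ 2.7500)
Function('W')(r) = Mul(2, r, Pow(Add(6, r), -1)) (Function('W')(r) = Mul(Mul(2, r), Pow(Add(6, r), -1)) = Mul(2, r, Pow(Add(6, r), -1)))
Add(4067, Mul(-1, Add(-1006, Mul(-1, Function('W')(M))))) = Add(4067, Mul(-1, Add(-1006, Mul(-1, Mul(2, Rational(11, 4), Pow(Add(6, Rational(11, 4)), -1)))))) = Add(4067, Mul(-1, Add(-1006, Mul(-1, Mul(2, Rational(11, 4), Pow(Rational(35, 4), -1)))))) = Add(4067, Mul(-1, Add(-1006, Mul(-1, Mul(2, Rational(11, 4), Rational(4, 35)))))) = Add(4067, Mul(-1, Add(-1006, Mul(-1, Rational(22, 35))))) = Add(4067, Mul(-1, Add(-1006, Rational(-22, 35)))) = Add(4067, Mul(-1, Rational(-35232, 35))) = Add(4067, Rational(35232, 35)) = Rational(177577, 35)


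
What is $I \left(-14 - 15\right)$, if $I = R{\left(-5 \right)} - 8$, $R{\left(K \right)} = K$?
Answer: $377$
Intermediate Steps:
$I = -13$ ($I = -5 - 8 = -13$)
$I \left(-14 - 15\right) = - 13 \left(-14 - 15\right) = \left(-13\right) \left(-29\right) = 377$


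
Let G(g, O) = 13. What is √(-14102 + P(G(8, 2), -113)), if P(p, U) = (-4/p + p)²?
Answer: I*√2356013/13 ≈ 118.07*I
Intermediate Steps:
P(p, U) = (p - 4/p)²
√(-14102 + P(G(8, 2), -113)) = √(-14102 + (-4 + 13²)²/13²) = √(-14102 + (-4 + 169)²/169) = √(-14102 + (1/169)*165²) = √(-14102 + (1/169)*27225) = √(-14102 + 27225/169) = √(-2356013/169) = I*√2356013/13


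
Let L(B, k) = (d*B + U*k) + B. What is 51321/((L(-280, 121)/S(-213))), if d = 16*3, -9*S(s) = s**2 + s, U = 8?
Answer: 64373641/3188 ≈ 20193.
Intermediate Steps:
S(s) = -s/9 - s**2/9 (S(s) = -(s**2 + s)/9 = -(s + s**2)/9 = -s/9 - s**2/9)
d = 48
L(B, k) = 8*k + 49*B (L(B, k) = (48*B + 8*k) + B = (8*k + 48*B) + B = 8*k + 49*B)
51321/((L(-280, 121)/S(-213))) = 51321/(((8*121 + 49*(-280))/((-1/9*(-213)*(1 - 213))))) = 51321/(((968 - 13720)/((-1/9*(-213)*(-212))))) = 51321/((-12752/(-15052/3))) = 51321/((-12752*(-3/15052))) = 51321/(9564/3763) = 51321*(3763/9564) = 64373641/3188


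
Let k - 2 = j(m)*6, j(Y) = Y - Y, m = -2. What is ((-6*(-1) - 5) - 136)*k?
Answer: -270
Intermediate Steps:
j(Y) = 0
k = 2 (k = 2 + 0*6 = 2 + 0 = 2)
((-6*(-1) - 5) - 136)*k = ((-6*(-1) - 5) - 136)*2 = ((6 - 5) - 136)*2 = (1 - 136)*2 = -135*2 = -270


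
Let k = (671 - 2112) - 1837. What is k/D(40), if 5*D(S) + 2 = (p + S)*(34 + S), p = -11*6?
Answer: 8195/963 ≈ 8.5099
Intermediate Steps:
p = -66
k = -3278 (k = -1441 - 1837 = -3278)
D(S) = -⅖ + (-66 + S)*(34 + S)/5 (D(S) = -⅖ + ((-66 + S)*(34 + S))/5 = -⅖ + (-66 + S)*(34 + S)/5)
k/D(40) = -3278/(-2246/5 - 32/5*40 + (⅕)*40²) = -3278/(-2246/5 - 256 + (⅕)*1600) = -3278/(-2246/5 - 256 + 320) = -3278/(-1926/5) = -3278*(-5/1926) = 8195/963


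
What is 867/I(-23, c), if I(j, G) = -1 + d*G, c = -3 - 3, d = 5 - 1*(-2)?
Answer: -867/43 ≈ -20.163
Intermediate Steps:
d = 7 (d = 5 + 2 = 7)
c = -6
I(j, G) = -1 + 7*G
867/I(-23, c) = 867/(-1 + 7*(-6)) = 867/(-1 - 42) = 867/(-43) = 867*(-1/43) = -867/43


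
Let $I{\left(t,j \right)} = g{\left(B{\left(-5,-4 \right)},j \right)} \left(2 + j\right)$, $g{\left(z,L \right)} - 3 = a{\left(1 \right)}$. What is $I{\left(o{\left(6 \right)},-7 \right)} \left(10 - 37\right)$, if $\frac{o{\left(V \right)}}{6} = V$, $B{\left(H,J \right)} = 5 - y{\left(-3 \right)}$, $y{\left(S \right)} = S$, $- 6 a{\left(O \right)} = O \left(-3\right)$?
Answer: $\frac{945}{2} \approx 472.5$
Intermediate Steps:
$a{\left(O \right)} = \frac{O}{2}$ ($a{\left(O \right)} = - \frac{O \left(-3\right)}{6} = - \frac{\left(-3\right) O}{6} = \frac{O}{2}$)
$B{\left(H,J \right)} = 8$ ($B{\left(H,J \right)} = 5 - -3 = 5 + 3 = 8$)
$g{\left(z,L \right)} = \frac{7}{2}$ ($g{\left(z,L \right)} = 3 + \frac{1}{2} \cdot 1 = 3 + \frac{1}{2} = \frac{7}{2}$)
$o{\left(V \right)} = 6 V$
$I{\left(t,j \right)} = 7 + \frac{7 j}{2}$ ($I{\left(t,j \right)} = \frac{7 \left(2 + j\right)}{2} = 7 + \frac{7 j}{2}$)
$I{\left(o{\left(6 \right)},-7 \right)} \left(10 - 37\right) = \left(7 + \frac{7}{2} \left(-7\right)\right) \left(10 - 37\right) = \left(7 - \frac{49}{2}\right) \left(-27\right) = \left(- \frac{35}{2}\right) \left(-27\right) = \frac{945}{2}$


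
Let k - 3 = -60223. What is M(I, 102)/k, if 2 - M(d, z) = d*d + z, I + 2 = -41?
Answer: 1949/60220 ≈ 0.032365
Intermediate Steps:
I = -43 (I = -2 - 41 = -43)
M(d, z) = 2 - z - d**2 (M(d, z) = 2 - (d*d + z) = 2 - (d**2 + z) = 2 - (z + d**2) = 2 + (-z - d**2) = 2 - z - d**2)
k = -60220 (k = 3 - 60223 = -60220)
M(I, 102)/k = (2 - 1*102 - 1*(-43)**2)/(-60220) = (2 - 102 - 1*1849)*(-1/60220) = (2 - 102 - 1849)*(-1/60220) = -1949*(-1/60220) = 1949/60220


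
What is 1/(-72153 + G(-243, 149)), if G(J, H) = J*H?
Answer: -1/108360 ≈ -9.2285e-6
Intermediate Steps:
G(J, H) = H*J
1/(-72153 + G(-243, 149)) = 1/(-72153 + 149*(-243)) = 1/(-72153 - 36207) = 1/(-108360) = -1/108360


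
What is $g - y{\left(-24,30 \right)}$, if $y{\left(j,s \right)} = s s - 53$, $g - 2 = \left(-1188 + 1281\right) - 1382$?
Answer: $-2134$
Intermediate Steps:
$g = -1287$ ($g = 2 + \left(\left(-1188 + 1281\right) - 1382\right) = 2 + \left(93 - 1382\right) = 2 - 1289 = -1287$)
$y{\left(j,s \right)} = -53 + s^{2}$ ($y{\left(j,s \right)} = s^{2} - 53 = -53 + s^{2}$)
$g - y{\left(-24,30 \right)} = -1287 - \left(-53 + 30^{2}\right) = -1287 - \left(-53 + 900\right) = -1287 - 847 = -2134$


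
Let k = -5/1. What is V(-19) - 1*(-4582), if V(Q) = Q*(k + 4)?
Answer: 4601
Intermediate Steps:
k = -5 (k = -5*1 = -5)
V(Q) = -Q (V(Q) = Q*(-5 + 4) = Q*(-1) = -Q)
V(-19) - 1*(-4582) = -1*(-19) - 1*(-4582) = 19 + 4582 = 4601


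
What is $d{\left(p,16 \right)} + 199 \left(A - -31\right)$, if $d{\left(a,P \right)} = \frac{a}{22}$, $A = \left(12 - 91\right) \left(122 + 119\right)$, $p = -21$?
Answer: $- \frac{83217045}{22} \approx -3.7826 \cdot 10^{6}$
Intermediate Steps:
$A = -19039$ ($A = \left(-79\right) 241 = -19039$)
$d{\left(a,P \right)} = \frac{a}{22}$ ($d{\left(a,P \right)} = a \frac{1}{22} = \frac{a}{22}$)
$d{\left(p,16 \right)} + 199 \left(A - -31\right) = \frac{1}{22} \left(-21\right) + 199 \left(-19039 - -31\right) = - \frac{21}{22} + 199 \left(-19039 + 31\right) = - \frac{21}{22} + 199 \left(-19008\right) = - \frac{21}{22} - 3782592 = - \frac{83217045}{22}$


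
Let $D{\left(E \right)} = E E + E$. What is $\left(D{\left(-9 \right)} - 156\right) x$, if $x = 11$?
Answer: $-924$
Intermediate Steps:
$D{\left(E \right)} = E + E^{2}$ ($D{\left(E \right)} = E^{2} + E = E + E^{2}$)
$\left(D{\left(-9 \right)} - 156\right) x = \left(- 9 \left(1 - 9\right) - 156\right) 11 = \left(\left(-9\right) \left(-8\right) - 156\right) 11 = \left(72 - 156\right) 11 = \left(-84\right) 11 = -924$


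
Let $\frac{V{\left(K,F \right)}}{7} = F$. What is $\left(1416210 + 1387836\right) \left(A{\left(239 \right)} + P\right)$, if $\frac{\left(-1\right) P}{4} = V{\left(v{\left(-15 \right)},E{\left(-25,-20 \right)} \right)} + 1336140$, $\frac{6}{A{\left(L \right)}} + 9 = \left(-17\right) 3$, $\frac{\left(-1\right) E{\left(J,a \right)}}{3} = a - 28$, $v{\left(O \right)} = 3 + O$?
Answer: $- \frac{74988491418183}{5} \approx -1.4998 \cdot 10^{13}$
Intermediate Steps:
$E{\left(J,a \right)} = 84 - 3 a$ ($E{\left(J,a \right)} = - 3 \left(a - 28\right) = - 3 \left(-28 + a\right) = 84 - 3 a$)
$V{\left(K,F \right)} = 7 F$
$A{\left(L \right)} = - \frac{1}{10}$ ($A{\left(L \right)} = \frac{6}{-9 - 51} = \frac{6}{-60} = 6 \left(- \frac{1}{60}\right) = - \frac{1}{10}$)
$P = -5348592$ ($P = - 4 \left(7 \left(84 - -60\right) + 1336140\right) = - 4 \left(7 \left(84 + 60\right) + 1336140\right) = - 4 \left(7 \cdot 144 + 1336140\right) = - 4 \left(1008 + 1336140\right) = \left(-4\right) 1337148 = -5348592$)
$\left(1416210 + 1387836\right) \left(A{\left(239 \right)} + P\right) = \left(1416210 + 1387836\right) \left(- \frac{1}{10} - 5348592\right) = 2804046 \left(- \frac{53485921}{10}\right) = - \frac{74988491418183}{5}$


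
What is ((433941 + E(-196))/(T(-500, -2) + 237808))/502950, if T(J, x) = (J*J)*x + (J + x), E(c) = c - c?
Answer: -7613/2317928900 ≈ -3.2844e-6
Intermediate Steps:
E(c) = 0
T(J, x) = J + x + x*J² (T(J, x) = J²*x + (J + x) = x*J² + (J + x) = J + x + x*J²)
((433941 + E(-196))/(T(-500, -2) + 237808))/502950 = ((433941 + 0)/((-500 - 2 - 2*(-500)²) + 237808))/502950 = (433941/((-500 - 2 - 2*250000) + 237808))*(1/502950) = (433941/((-500 - 2 - 500000) + 237808))*(1/502950) = (433941/(-500502 + 237808))*(1/502950) = (433941/(-262694))*(1/502950) = (433941*(-1/262694))*(1/502950) = -22839/13826*1/502950 = -7613/2317928900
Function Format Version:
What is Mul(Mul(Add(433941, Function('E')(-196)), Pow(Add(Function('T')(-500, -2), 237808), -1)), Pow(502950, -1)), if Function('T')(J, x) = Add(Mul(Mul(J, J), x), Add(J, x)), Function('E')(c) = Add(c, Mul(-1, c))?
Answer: Rational(-7613, 2317928900) ≈ -3.2844e-6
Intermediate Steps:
Function('E')(c) = 0
Function('T')(J, x) = Add(J, x, Mul(x, Pow(J, 2))) (Function('T')(J, x) = Add(Mul(Pow(J, 2), x), Add(J, x)) = Add(Mul(x, Pow(J, 2)), Add(J, x)) = Add(J, x, Mul(x, Pow(J, 2))))
Mul(Mul(Add(433941, Function('E')(-196)), Pow(Add(Function('T')(-500, -2), 237808), -1)), Pow(502950, -1)) = Mul(Mul(Add(433941, 0), Pow(Add(Add(-500, -2, Mul(-2, Pow(-500, 2))), 237808), -1)), Pow(502950, -1)) = Mul(Mul(433941, Pow(Add(Add(-500, -2, Mul(-2, 250000)), 237808), -1)), Rational(1, 502950)) = Mul(Mul(433941, Pow(Add(Add(-500, -2, -500000), 237808), -1)), Rational(1, 502950)) = Mul(Mul(433941, Pow(Add(-500502, 237808), -1)), Rational(1, 502950)) = Mul(Mul(433941, Pow(-262694, -1)), Rational(1, 502950)) = Mul(Mul(433941, Rational(-1, 262694)), Rational(1, 502950)) = Mul(Rational(-22839, 13826), Rational(1, 502950)) = Rational(-7613, 2317928900)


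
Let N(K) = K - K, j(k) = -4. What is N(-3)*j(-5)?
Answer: 0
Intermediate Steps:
N(K) = 0
N(-3)*j(-5) = 0*(-4) = 0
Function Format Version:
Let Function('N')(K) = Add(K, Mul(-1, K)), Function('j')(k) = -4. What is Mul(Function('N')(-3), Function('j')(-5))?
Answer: 0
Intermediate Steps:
Function('N')(K) = 0
Mul(Function('N')(-3), Function('j')(-5)) = Mul(0, -4) = 0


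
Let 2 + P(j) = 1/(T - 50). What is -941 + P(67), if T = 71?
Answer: -19802/21 ≈ -942.95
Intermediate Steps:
P(j) = -41/21 (P(j) = -2 + 1/(71 - 50) = -2 + 1/21 = -41/21)
-941 + P(67) = -941 - 41/21 = -19802/21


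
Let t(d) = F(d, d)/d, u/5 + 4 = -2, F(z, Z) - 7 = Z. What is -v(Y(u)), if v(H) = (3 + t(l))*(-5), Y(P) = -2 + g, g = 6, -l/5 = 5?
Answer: 93/5 ≈ 18.600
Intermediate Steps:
l = -25 (l = -5*5 = -25)
F(z, Z) = 7 + Z
u = -30 (u = -20 + 5*(-2) = -20 - 10 = -30)
Y(P) = 4 (Y(P) = -2 + 6 = 4)
t(d) = (7 + d)/d
v(H) = -93/5 (v(H) = (3 + (7 - 25)/(-25))*(-5) = (3 - 1/25*(-18))*(-5) = (3 + 18/25)*(-5) = (93/25)*(-5) = -93/5)
-v(Y(u)) = -1*(-93/5) = 93/5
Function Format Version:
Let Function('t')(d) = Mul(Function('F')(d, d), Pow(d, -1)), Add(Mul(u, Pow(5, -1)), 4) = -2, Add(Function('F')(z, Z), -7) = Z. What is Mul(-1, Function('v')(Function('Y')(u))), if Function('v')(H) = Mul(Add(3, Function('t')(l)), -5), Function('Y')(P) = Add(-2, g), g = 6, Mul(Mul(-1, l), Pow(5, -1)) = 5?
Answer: Rational(93, 5) ≈ 18.600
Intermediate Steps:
l = -25 (l = Mul(-5, 5) = -25)
Function('F')(z, Z) = Add(7, Z)
u = -30 (u = Add(-20, Mul(5, -2)) = Add(-20, -10) = -30)
Function('Y')(P) = 4 (Function('Y')(P) = Add(-2, 6) = 4)
Function('t')(d) = Mul(Pow(d, -1), Add(7, d)) (Function('t')(d) = Mul(Add(7, d), Pow(d, -1)) = Mul(Pow(d, -1), Add(7, d)))
Function('v')(H) = Rational(-93, 5) (Function('v')(H) = Mul(Add(3, Mul(Pow(-25, -1), Add(7, -25))), -5) = Mul(Add(3, Mul(Rational(-1, 25), -18)), -5) = Mul(Add(3, Rational(18, 25)), -5) = Mul(Rational(93, 25), -5) = Rational(-93, 5))
Mul(-1, Function('v')(Function('Y')(u))) = Mul(-1, Rational(-93, 5)) = Rational(93, 5)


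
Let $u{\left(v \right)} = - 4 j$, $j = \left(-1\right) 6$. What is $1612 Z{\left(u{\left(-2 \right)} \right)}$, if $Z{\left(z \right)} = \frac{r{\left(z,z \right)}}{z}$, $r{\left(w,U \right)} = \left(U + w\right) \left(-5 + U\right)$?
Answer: $61256$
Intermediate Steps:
$j = -6$
$u{\left(v \right)} = 24$ ($u{\left(v \right)} = \left(-4\right) \left(-6\right) = 24$)
$r{\left(w,U \right)} = \left(-5 + U\right) \left(U + w\right)$
$Z{\left(z \right)} = \frac{- 10 z + 2 z^{2}}{z}$ ($Z{\left(z \right)} = \frac{z^{2} - 5 z - 5 z + z z}{z} = \frac{z^{2} - 5 z - 5 z + z^{2}}{z} = \frac{- 10 z + 2 z^{2}}{z}$)
$1612 Z{\left(u{\left(-2 \right)} \right)} = 1612 \left(-10 + 2 \cdot 24\right) = 1612 \left(-10 + 48\right) = 1612 \cdot 38 = 61256$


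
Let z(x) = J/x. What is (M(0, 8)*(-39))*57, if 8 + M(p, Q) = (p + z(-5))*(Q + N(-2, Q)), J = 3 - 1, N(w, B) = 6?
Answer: 151164/5 ≈ 30233.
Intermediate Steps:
J = 2
z(x) = 2/x
M(p, Q) = -8 + (6 + Q)*(-⅖ + p) (M(p, Q) = -8 + (p + 2/(-5))*(Q + 6) = -8 + (p + 2*(-⅕))*(6 + Q) = -8 + (p - ⅖)*(6 + Q) = -8 + (-⅖ + p)*(6 + Q) = -8 + (6 + Q)*(-⅖ + p))
(M(0, 8)*(-39))*57 = ((-52/5 + 6*0 - ⅖*8 + 8*0)*(-39))*57 = ((-52/5 + 0 - 16/5 + 0)*(-39))*57 = -68/5*(-39)*57 = (2652/5)*57 = 151164/5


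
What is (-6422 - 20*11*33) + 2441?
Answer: -11241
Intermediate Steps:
(-6422 - 20*11*33) + 2441 = (-6422 - 220*33) + 2441 = (-6422 - 7260) + 2441 = -13682 + 2441 = -11241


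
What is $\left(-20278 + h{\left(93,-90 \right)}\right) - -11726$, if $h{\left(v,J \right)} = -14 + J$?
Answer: $-8656$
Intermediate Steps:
$\left(-20278 + h{\left(93,-90 \right)}\right) - -11726 = \left(-20278 - 104\right) - -11726 = \left(-20278 - 104\right) + 11726 = -20382 + 11726 = -8656$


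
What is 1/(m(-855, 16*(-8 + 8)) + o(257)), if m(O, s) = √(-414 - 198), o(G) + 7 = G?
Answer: 125/31556 - 3*I*√17/31556 ≈ 0.0039612 - 0.00039198*I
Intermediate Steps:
o(G) = -7 + G
m(O, s) = 6*I*√17 (m(O, s) = √(-612) = 6*I*√17)
1/(m(-855, 16*(-8 + 8)) + o(257)) = 1/(6*I*√17 + (-7 + 257)) = 1/(6*I*√17 + 250) = 1/(250 + 6*I*√17)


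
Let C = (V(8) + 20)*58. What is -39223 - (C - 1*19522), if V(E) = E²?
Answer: -24573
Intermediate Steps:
C = 4872 (C = (8² + 20)*58 = (64 + 20)*58 = 84*58 = 4872)
-39223 - (C - 1*19522) = -39223 - (4872 - 1*19522) = -39223 - (4872 - 19522) = -39223 - 1*(-14650) = -39223 + 14650 = -24573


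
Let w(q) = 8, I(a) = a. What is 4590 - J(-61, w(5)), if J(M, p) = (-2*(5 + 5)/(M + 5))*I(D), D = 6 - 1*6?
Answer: 4590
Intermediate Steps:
D = 0 (D = 6 - 6 = 0)
J(M, p) = 0 (J(M, p) = -2*(5 + 5)/(M + 5)*0 = -20/(5 + M)*0 = 0)
4590 - J(-61, w(5)) = 4590 - 1*0 = 4590 + 0 = 4590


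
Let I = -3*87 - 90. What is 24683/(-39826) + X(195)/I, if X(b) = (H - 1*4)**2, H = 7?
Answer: -1002463/1553214 ≈ -0.64541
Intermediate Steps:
I = -351 (I = -261 - 90 = -351)
X(b) = 9 (X(b) = (7 - 1*4)**2 = (7 - 4)**2 = 3**2 = 9)
24683/(-39826) + X(195)/I = 24683/(-39826) + 9/(-351) = 24683*(-1/39826) + 9*(-1/351) = -24683/39826 - 1/39 = -1002463/1553214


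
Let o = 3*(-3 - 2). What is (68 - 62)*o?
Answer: -90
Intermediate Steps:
o = -15 (o = 3*(-5) = -15)
(68 - 62)*o = (68 - 62)*(-15) = 6*(-15) = -90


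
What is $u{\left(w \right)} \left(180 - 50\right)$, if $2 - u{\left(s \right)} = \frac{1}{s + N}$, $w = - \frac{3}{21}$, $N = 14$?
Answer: $\frac{24310}{97} \approx 250.62$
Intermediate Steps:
$w = - \frac{1}{7}$ ($w = \left(-3\right) \frac{1}{21} = - \frac{1}{7} \approx -0.14286$)
$u{\left(s \right)} = 2 - \frac{1}{14 + s}$ ($u{\left(s \right)} = 2 - \frac{1}{s + 14} = 2 - \frac{1}{14 + s}$)
$u{\left(w \right)} \left(180 - 50\right) = \frac{27 + 2 \left(- \frac{1}{7}\right)}{14 - \frac{1}{7}} \left(180 - 50\right) = \frac{27 - \frac{2}{7}}{\frac{97}{7}} \cdot 130 = \frac{7}{97} \cdot \frac{187}{7} \cdot 130 = \frac{187}{97} \cdot 130 = \frac{24310}{97}$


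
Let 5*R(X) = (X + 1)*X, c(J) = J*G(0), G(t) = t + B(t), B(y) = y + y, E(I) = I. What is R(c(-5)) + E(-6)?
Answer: -6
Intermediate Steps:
B(y) = 2*y
G(t) = 3*t (G(t) = t + 2*t = 3*t)
c(J) = 0 (c(J) = J*(3*0) = J*0 = 0)
R(X) = X*(1 + X)/5 (R(X) = ((X + 1)*X)/5 = ((1 + X)*X)/5 = (X*(1 + X))/5 = X*(1 + X)/5)
R(c(-5)) + E(-6) = (⅕)*0*(1 + 0) - 6 = (⅕)*0*1 - 6 = 0 - 6 = -6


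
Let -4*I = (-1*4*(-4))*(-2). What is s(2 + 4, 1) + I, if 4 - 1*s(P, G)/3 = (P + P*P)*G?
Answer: -106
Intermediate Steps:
I = 8 (I = --1*4*(-4)*(-2)/4 = -(-4*(-4))*(-2)/4 = -4*(-2) = -1/4*(-32) = 8)
s(P, G) = 12 - 3*G*(P + P**2) (s(P, G) = 12 - 3*(P + P*P)*G = 12 - 3*(P + P**2)*G = 12 - 3*G*(P + P**2))
s(2 + 4, 1) + I = (12 - 3*1*(2 + 4) - 3*1*(2 + 4)**2) + 8 = (12 - 3*1*6 - 3*1*6**2) + 8 = (12 - 18 - 3*1*36) + 8 = (12 - 18 - 108) + 8 = -114 + 8 = -106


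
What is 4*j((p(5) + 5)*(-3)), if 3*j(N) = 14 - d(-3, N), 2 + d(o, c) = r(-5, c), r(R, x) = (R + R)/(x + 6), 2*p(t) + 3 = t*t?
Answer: 1324/63 ≈ 21.016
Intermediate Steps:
p(t) = -3/2 + t²/2 (p(t) = -3/2 + (t*t)/2 = -3/2 + t²/2)
r(R, x) = 2*R/(6 + x) (r(R, x) = (2*R)/(6 + x) = 2*R/(6 + x))
d(o, c) = -2 - 10/(6 + c) (d(o, c) = -2 + 2*(-5)/(6 + c) = -2 - 10/(6 + c))
j(N) = 14/3 - 2*(-11 - N)/(3*(6 + N)) (j(N) = (14 - 2*(-11 - N)/(6 + N))/3 = 14/3 - 2*(-11 - N)/(3*(6 + N)))
4*j((p(5) + 5)*(-3)) = 4*(2*(53 + 8*(((-3/2 + (½)*5²) + 5)*(-3)))/(3*(6 + ((-3/2 + (½)*5²) + 5)*(-3)))) = 4*(2*(53 + 8*(((-3/2 + (½)*25) + 5)*(-3)))/(3*(6 + ((-3/2 + (½)*25) + 5)*(-3)))) = 4*(2*(53 + 8*(((-3/2 + 25/2) + 5)*(-3)))/(3*(6 + ((-3/2 + 25/2) + 5)*(-3)))) = 4*(2*(53 + 8*((11 + 5)*(-3)))/(3*(6 + (11 + 5)*(-3)))) = 4*(2*(53 + 8*(16*(-3)))/(3*(6 + 16*(-3)))) = 4*(2*(53 + 8*(-48))/(3*(6 - 48))) = 4*((⅔)*(53 - 384)/(-42)) = 4*((⅔)*(-1/42)*(-331)) = 4*(331/63) = 1324/63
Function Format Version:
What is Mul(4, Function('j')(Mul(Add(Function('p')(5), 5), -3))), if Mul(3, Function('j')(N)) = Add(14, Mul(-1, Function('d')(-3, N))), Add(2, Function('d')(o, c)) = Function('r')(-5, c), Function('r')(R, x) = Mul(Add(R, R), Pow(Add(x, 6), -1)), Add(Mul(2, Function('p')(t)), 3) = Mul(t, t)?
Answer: Rational(1324, 63) ≈ 21.016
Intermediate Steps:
Function('p')(t) = Add(Rational(-3, 2), Mul(Rational(1, 2), Pow(t, 2))) (Function('p')(t) = Add(Rational(-3, 2), Mul(Rational(1, 2), Mul(t, t))) = Add(Rational(-3, 2), Mul(Rational(1, 2), Pow(t, 2))))
Function('r')(R, x) = Mul(2, R, Pow(Add(6, x), -1)) (Function('r')(R, x) = Mul(Mul(2, R), Pow(Add(6, x), -1)) = Mul(2, R, Pow(Add(6, x), -1)))
Function('d')(o, c) = Add(-2, Mul(-10, Pow(Add(6, c), -1))) (Function('d')(o, c) = Add(-2, Mul(2, -5, Pow(Add(6, c), -1))) = Add(-2, Mul(-10, Pow(Add(6, c), -1))))
Function('j')(N) = Add(Rational(14, 3), Mul(Rational(-2, 3), Pow(Add(6, N), -1), Add(-11, Mul(-1, N)))) (Function('j')(N) = Mul(Rational(1, 3), Add(14, Mul(-1, Mul(2, Pow(Add(6, N), -1), Add(-11, Mul(-1, N)))))) = Mul(Rational(1, 3), Add(14, Mul(-2, Pow(Add(6, N), -1), Add(-11, Mul(-1, N))))) = Add(Rational(14, 3), Mul(Rational(-2, 3), Pow(Add(6, N), -1), Add(-11, Mul(-1, N)))))
Mul(4, Function('j')(Mul(Add(Function('p')(5), 5), -3))) = Mul(4, Mul(Rational(2, 3), Pow(Add(6, Mul(Add(Add(Rational(-3, 2), Mul(Rational(1, 2), Pow(5, 2))), 5), -3)), -1), Add(53, Mul(8, Mul(Add(Add(Rational(-3, 2), Mul(Rational(1, 2), Pow(5, 2))), 5), -3))))) = Mul(4, Mul(Rational(2, 3), Pow(Add(6, Mul(Add(Add(Rational(-3, 2), Mul(Rational(1, 2), 25)), 5), -3)), -1), Add(53, Mul(8, Mul(Add(Add(Rational(-3, 2), Mul(Rational(1, 2), 25)), 5), -3))))) = Mul(4, Mul(Rational(2, 3), Pow(Add(6, Mul(Add(Add(Rational(-3, 2), Rational(25, 2)), 5), -3)), -1), Add(53, Mul(8, Mul(Add(Add(Rational(-3, 2), Rational(25, 2)), 5), -3))))) = Mul(4, Mul(Rational(2, 3), Pow(Add(6, Mul(Add(11, 5), -3)), -1), Add(53, Mul(8, Mul(Add(11, 5), -3))))) = Mul(4, Mul(Rational(2, 3), Pow(Add(6, Mul(16, -3)), -1), Add(53, Mul(8, Mul(16, -3))))) = Mul(4, Mul(Rational(2, 3), Pow(Add(6, -48), -1), Add(53, Mul(8, -48)))) = Mul(4, Mul(Rational(2, 3), Pow(-42, -1), Add(53, -384))) = Mul(4, Mul(Rational(2, 3), Rational(-1, 42), -331)) = Mul(4, Rational(331, 63)) = Rational(1324, 63)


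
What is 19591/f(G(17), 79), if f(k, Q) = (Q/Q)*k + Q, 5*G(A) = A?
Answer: 97955/412 ≈ 237.75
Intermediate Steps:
G(A) = A/5
f(k, Q) = Q + k (f(k, Q) = 1*k + Q = k + Q = Q + k)
19591/f(G(17), 79) = 19591/(79 + (⅕)*17) = 19591/(79 + 17/5) = 19591/(412/5) = 19591*(5/412) = 97955/412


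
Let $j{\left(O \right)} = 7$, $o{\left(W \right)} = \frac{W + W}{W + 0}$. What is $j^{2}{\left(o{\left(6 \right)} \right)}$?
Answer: $49$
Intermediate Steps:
$o{\left(W \right)} = 2$ ($o{\left(W \right)} = \frac{2 W}{W} = 2$)
$j^{2}{\left(o{\left(6 \right)} \right)} = 7^{2} = 49$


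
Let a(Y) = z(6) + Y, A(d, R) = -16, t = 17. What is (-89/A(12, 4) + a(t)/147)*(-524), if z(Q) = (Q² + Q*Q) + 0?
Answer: -1900417/588 ≈ -3232.0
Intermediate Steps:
z(Q) = 2*Q² (z(Q) = (Q² + Q²) + 0 = 2*Q² + 0 = 2*Q²)
a(Y) = 72 + Y (a(Y) = 2*6² + Y = 2*36 + Y = 72 + Y)
(-89/A(12, 4) + a(t)/147)*(-524) = (-89/(-16) + (72 + 17)/147)*(-524) = (-89*(-1/16) + 89*(1/147))*(-524) = (89/16 + 89/147)*(-524) = (14507/2352)*(-524) = -1900417/588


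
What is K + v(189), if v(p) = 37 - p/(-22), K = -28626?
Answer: -628769/22 ≈ -28580.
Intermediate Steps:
v(p) = 37 + p/22 (v(p) = 37 - p*(-1)/22 = 37 - (-1)*p/22 = 37 + p/22)
K + v(189) = -28626 + (37 + (1/22)*189) = -28626 + (37 + 189/22) = -28626 + 1003/22 = -628769/22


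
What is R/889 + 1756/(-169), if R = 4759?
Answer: -756813/150241 ≈ -5.0373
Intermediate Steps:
R/889 + 1756/(-169) = 4759/889 + 1756/(-169) = 4759*(1/889) + 1756*(-1/169) = 4759/889 - 1756/169 = -756813/150241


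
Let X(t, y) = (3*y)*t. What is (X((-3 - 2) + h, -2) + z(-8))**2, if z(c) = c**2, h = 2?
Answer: 6724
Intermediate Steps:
X(t, y) = 3*t*y
(X((-3 - 2) + h, -2) + z(-8))**2 = (3*((-3 - 2) + 2)*(-2) + (-8)**2)**2 = (3*(-5 + 2)*(-2) + 64)**2 = (3*(-3)*(-2) + 64)**2 = (18 + 64)**2 = 82**2 = 6724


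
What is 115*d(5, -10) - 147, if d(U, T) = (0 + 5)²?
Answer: 2728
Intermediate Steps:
d(U, T) = 25 (d(U, T) = 5² = 25)
115*d(5, -10) - 147 = 115*25 - 147 = 2875 - 147 = 2728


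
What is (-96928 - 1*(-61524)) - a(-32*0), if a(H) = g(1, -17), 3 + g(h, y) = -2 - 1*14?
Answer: -35385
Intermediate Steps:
g(h, y) = -19 (g(h, y) = -3 + (-2 - 1*14) = -3 + (-2 - 14) = -3 - 16 = -19)
a(H) = -19
(-96928 - 1*(-61524)) - a(-32*0) = (-96928 - 1*(-61524)) - 1*(-19) = (-96928 + 61524) + 19 = -35404 + 19 = -35385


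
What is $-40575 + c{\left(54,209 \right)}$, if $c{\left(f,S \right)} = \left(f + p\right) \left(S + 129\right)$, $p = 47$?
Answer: $-6437$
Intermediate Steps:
$c{\left(f,S \right)} = \left(47 + f\right) \left(129 + S\right)$ ($c{\left(f,S \right)} = \left(f + 47\right) \left(S + 129\right) = \left(47 + f\right) \left(129 + S\right)$)
$-40575 + c{\left(54,209 \right)} = -40575 + \left(6063 + 47 \cdot 209 + 129 \cdot 54 + 209 \cdot 54\right) = -40575 + \left(6063 + 9823 + 6966 + 11286\right) = -40575 + 34138 = -6437$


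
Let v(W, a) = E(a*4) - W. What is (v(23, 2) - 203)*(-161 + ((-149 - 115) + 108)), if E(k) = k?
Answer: 69106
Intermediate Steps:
v(W, a) = -W + 4*a (v(W, a) = a*4 - W = 4*a - W = -W + 4*a)
(v(23, 2) - 203)*(-161 + ((-149 - 115) + 108)) = ((-1*23 + 4*2) - 203)*(-161 + ((-149 - 115) + 108)) = ((-23 + 8) - 203)*(-161 + (-264 + 108)) = (-15 - 203)*(-161 - 156) = -218*(-317) = 69106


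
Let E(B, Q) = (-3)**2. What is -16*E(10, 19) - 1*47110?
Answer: -47254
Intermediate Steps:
E(B, Q) = 9
-16*E(10, 19) - 1*47110 = -16*9 - 1*47110 = -144 - 47110 = -47254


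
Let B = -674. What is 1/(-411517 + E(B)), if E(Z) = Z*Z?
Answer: 1/42759 ≈ 2.3387e-5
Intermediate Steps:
E(Z) = Z²
1/(-411517 + E(B)) = 1/(-411517 + (-674)²) = 1/(-411517 + 454276) = 1/42759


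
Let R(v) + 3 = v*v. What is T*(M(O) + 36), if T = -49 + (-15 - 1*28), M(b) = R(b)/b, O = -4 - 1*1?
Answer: -14536/5 ≈ -2907.2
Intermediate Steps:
R(v) = -3 + v**2 (R(v) = -3 + v*v = -3 + v**2)
O = -5 (O = -4 - 1 = -5)
M(b) = (-3 + b**2)/b
T = -92 (T = -49 + (-15 - 28) = -49 - 43 = -92)
T*(M(O) + 36) = -92*((-5 - 3/(-5)) + 36) = -92*((-5 - 3*(-1/5)) + 36) = -92*((-5 + 3/5) + 36) = -92*(-22/5 + 36) = -92*158/5 = -14536/5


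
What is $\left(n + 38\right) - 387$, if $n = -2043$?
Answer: $-2392$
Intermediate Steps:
$\left(n + 38\right) - 387 = \left(-2043 + 38\right) - 387 = -2005 - 387 = -2392$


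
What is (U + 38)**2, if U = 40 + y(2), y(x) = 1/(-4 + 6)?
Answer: 24649/4 ≈ 6162.3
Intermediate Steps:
y(x) = 1/2
U = 81/2 (U = 40 + 1/2 = 81/2 ≈ 40.500)
(U + 38)**2 = (81/2 + 38)**2 = (157/2)**2 = 24649/4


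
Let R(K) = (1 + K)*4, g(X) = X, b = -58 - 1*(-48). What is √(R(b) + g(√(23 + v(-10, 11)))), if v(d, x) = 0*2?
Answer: √(-36 + √23) ≈ 5.5861*I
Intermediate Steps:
v(d, x) = 0
b = -10 (b = -58 + 48 = -10)
R(K) = 4 + 4*K
√(R(b) + g(√(23 + v(-10, 11)))) = √((4 + 4*(-10)) + √(23 + 0)) = √((4 - 40) + √23) = √(-36 + √23)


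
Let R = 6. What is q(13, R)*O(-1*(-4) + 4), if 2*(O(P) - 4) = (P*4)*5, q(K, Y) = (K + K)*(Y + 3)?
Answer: 19656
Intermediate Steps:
q(K, Y) = 2*K*(3 + Y) (q(K, Y) = (2*K)*(3 + Y) = 2*K*(3 + Y))
O(P) = 4 + 10*P (O(P) = 4 + ((P*4)*5)/2 = 4 + ((4*P)*5)/2 = 4 + (20*P)/2 = 4 + 10*P)
q(13, R)*O(-1*(-4) + 4) = (2*13*(3 + 6))*(4 + 10*(-1*(-4) + 4)) = (2*13*9)*(4 + 10*(4 + 4)) = 234*(4 + 10*8) = 234*(4 + 80) = 234*84 = 19656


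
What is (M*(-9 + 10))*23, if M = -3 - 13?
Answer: -368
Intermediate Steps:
M = -16
(M*(-9 + 10))*23 = -16*(-9 + 10)*23 = -16*1*23 = -16*23 = -368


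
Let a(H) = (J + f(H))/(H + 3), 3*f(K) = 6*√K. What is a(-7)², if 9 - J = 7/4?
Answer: 393/256 + 29*I*√7/16 ≈ 1.5352 + 4.7954*I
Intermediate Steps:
J = 29/4 (J = 9 - 7/4 = 29/4 ≈ 7.2500)
f(K) = 2*√K (f(K) = (6*√K)/3 = 2*√K)
a(H) = (29/4 + 2*√H)/(3 + H) (a(H) = (29/4 + 2*√H)/(H + 3) = (29/4 + 2*√H)/(3 + H))
a(-7)² = ((29 + 8*√(-7))/(4*(3 - 7)))² = ((¼)*(29 + 8*(I*√7))/(-4))² = ((¼)*(-¼)*(29 + 8*I*√7))² = (-29/16 - I*√7/2)²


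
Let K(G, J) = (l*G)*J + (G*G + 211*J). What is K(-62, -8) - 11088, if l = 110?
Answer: 45628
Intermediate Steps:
K(G, J) = G² + 211*J + 110*G*J (K(G, J) = (110*G)*J + (G*G + 211*J) = 110*G*J + (G² + 211*J) = G² + 211*J + 110*G*J)
K(-62, -8) - 11088 = ((-62)² + 211*(-8) + 110*(-62)*(-8)) - 11088 = (3844 - 1688 + 54560) - 11088 = 56716 - 11088 = 45628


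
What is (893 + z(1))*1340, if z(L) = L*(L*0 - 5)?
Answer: 1189920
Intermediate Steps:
z(L) = -5*L (z(L) = L*(0 - 5) = L*(-5) = -5*L)
(893 + z(1))*1340 = (893 - 5*1)*1340 = (893 - 5)*1340 = 888*1340 = 1189920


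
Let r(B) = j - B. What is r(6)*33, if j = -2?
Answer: -264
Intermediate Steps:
r(B) = -2 - B
r(6)*33 = (-2 - 1*6)*33 = (-2 - 6)*33 = -8*33 = -264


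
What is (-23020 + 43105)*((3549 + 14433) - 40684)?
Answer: -455969670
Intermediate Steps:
(-23020 + 43105)*((3549 + 14433) - 40684) = 20085*(17982 - 40684) = 20085*(-22702) = -455969670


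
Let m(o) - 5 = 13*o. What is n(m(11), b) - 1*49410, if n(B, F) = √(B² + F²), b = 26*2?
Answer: -49410 + 4*√1538 ≈ -49253.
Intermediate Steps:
b = 52
m(o) = 5 + 13*o
n(m(11), b) - 1*49410 = √((5 + 13*11)² + 52²) - 1*49410 = √((5 + 143)² + 2704) - 49410 = √(148² + 2704) - 49410 = √(21904 + 2704) - 49410 = √24608 - 49410 = 4*√1538 - 49410 = -49410 + 4*√1538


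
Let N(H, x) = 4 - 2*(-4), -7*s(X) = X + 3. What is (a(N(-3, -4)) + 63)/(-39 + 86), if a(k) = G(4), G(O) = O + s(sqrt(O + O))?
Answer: 466/329 - 2*sqrt(2)/329 ≈ 1.4078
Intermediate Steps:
s(X) = -3/7 - X/7 (s(X) = -(X + 3)/7 = -(3 + X)/7 = -3/7 - X/7)
N(H, x) = 12 (N(H, x) = 4 + 8 = 12)
G(O) = -3/7 + O - sqrt(2)*sqrt(O)/7 (G(O) = O + (-3/7 - sqrt(O + O)/7) = O + (-3/7 - sqrt(2)*sqrt(O)/7) = -3/7 + O - sqrt(2)*sqrt(O)/7)
a(k) = 25/7 - 2*sqrt(2)/7 (a(k) = -3/7 + 4 - sqrt(2)*sqrt(4)/7 = -3/7 + 4 - 1/7*sqrt(2)*2 = -3/7 + 4 - 2*sqrt(2)/7 = 25/7 - 2*sqrt(2)/7)
(a(N(-3, -4)) + 63)/(-39 + 86) = ((25/7 - 2*sqrt(2)/7) + 63)/(-39 + 86) = (466/7 - 2*sqrt(2)/7)/47 = 466/329 - 2*sqrt(2)/329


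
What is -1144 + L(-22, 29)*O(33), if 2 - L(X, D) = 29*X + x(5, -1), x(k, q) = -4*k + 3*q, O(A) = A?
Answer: 20735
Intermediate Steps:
L(X, D) = 25 - 29*X (L(X, D) = 2 - (29*X + (-4*5 + 3*(-1))) = 2 - (29*X + (-20 - 3)) = 2 - (29*X - 23) = 2 - (-23 + 29*X) = 2 + (23 - 29*X) = 25 - 29*X)
-1144 + L(-22, 29)*O(33) = -1144 + (25 - 29*(-22))*33 = -1144 + (25 + 638)*33 = -1144 + 663*33 = -1144 + 21879 = 20735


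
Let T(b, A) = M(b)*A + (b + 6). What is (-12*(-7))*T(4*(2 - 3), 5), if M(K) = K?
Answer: -1512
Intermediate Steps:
T(b, A) = 6 + b + A*b (T(b, A) = b*A + (b + 6) = A*b + (6 + b) = 6 + b + A*b)
(-12*(-7))*T(4*(2 - 3), 5) = (-12*(-7))*(6 + 4*(2 - 3) + 5*(4*(2 - 3))) = 84*(6 + 4*(-1) + 5*(4*(-1))) = 84*(6 - 4 + 5*(-4)) = 84*(6 - 4 - 20) = 84*(-18) = -1512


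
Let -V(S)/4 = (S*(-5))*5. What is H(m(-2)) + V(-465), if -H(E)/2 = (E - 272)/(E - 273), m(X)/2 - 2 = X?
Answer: -12695044/273 ≈ -46502.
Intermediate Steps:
m(X) = 4 + 2*X
V(S) = 100*S (V(S) = -4*S*(-5)*5 = -4*(-5*S)*5 = -(-100)*S = 100*S)
H(E) = -2*(-272 + E)/(-273 + E) (H(E) = -2*(E - 272)/(E - 273) = -2*(-272 + E)/(-273 + E))
H(m(-2)) + V(-465) = 2*(272 - (4 + 2*(-2)))/(-273 + (4 + 2*(-2))) + 100*(-465) = 2*(272 - (4 - 4))/(-273 + (4 - 4)) - 46500 = 2*(272 - 1*0)/(-273 + 0) - 46500 = 2*(272 + 0)/(-273) - 46500 = 2*(-1/273)*272 - 46500 = -544/273 - 46500 = -12695044/273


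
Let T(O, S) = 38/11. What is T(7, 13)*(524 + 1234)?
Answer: 66804/11 ≈ 6073.1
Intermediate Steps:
T(O, S) = 38/11 (T(O, S) = 38*(1/11) = 38/11)
T(7, 13)*(524 + 1234) = 38*(524 + 1234)/11 = (38/11)*1758 = 66804/11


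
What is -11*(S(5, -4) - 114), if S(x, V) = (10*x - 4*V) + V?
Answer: 572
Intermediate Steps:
S(x, V) = -3*V + 10*x (S(x, V) = (-4*V + 10*x) + V = -3*V + 10*x)
-11*(S(5, -4) - 114) = -11*((-3*(-4) + 10*5) - 114) = -11*((12 + 50) - 114) = -11*(62 - 114) = -11*(-52) = 572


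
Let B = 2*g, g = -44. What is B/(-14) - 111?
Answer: -733/7 ≈ -104.71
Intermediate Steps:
B = -88 (B = 2*(-44) = -88)
B/(-14) - 111 = -88/(-14) - 111 = -1/14*(-88) - 111 = 44/7 - 111 = -733/7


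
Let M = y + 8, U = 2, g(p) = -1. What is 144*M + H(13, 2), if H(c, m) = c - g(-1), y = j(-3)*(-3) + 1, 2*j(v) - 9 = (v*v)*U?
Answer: -4522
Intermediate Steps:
j(v) = 9/2 + v² (j(v) = 9/2 + ((v*v)*2)/2 = 9/2 + (v²*2)/2 = 9/2 + (2*v²)/2 = 9/2 + v²)
y = -79/2 (y = (9/2 + (-3)²)*(-3) + 1 = (9/2 + 9)*(-3) + 1 = (27/2)*(-3) + 1 = -81/2 + 1 = -79/2 ≈ -39.500)
M = -63/2 (M = -79/2 + 8 = -63/2 ≈ -31.500)
H(c, m) = 1 + c (H(c, m) = c - 1*(-1) = c + 1 = 1 + c)
144*M + H(13, 2) = 144*(-63/2) + (1 + 13) = -4536 + 14 = -4522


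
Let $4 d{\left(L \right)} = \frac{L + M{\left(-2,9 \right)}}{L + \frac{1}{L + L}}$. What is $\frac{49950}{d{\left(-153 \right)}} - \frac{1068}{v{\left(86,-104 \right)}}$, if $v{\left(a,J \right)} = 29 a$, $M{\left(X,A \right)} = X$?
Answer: $\frac{129610629042}{657169} \approx 1.9723 \cdot 10^{5}$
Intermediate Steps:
$d{\left(L \right)} = \frac{-2 + L}{4 \left(L + \frac{1}{2 L}\right)}$ ($d{\left(L \right)} = \frac{\left(L - 2\right) \frac{1}{L + \frac{1}{L + L}}}{4} = \frac{\left(-2 + L\right) \frac{1}{L + \frac{1}{2 L}}}{4} = \frac{\frac{1}{L + \frac{1}{2 L}} \left(-2 + L\right)}{4} = \frac{-2 + L}{4 \left(L + \frac{1}{2 L}\right)}$)
$\frac{49950}{d{\left(-153 \right)}} - \frac{1068}{v{\left(86,-104 \right)}} = \frac{49950}{\frac{1}{2} \left(-153\right) \frac{1}{1 + 2 \left(-153\right)^{2}} \left(-2 - 153\right)} - \frac{1068}{29 \cdot 86} = \frac{49950}{\frac{1}{2} \left(-153\right) \frac{1}{1 + 2 \cdot 23409} \left(-155\right)} - \frac{1068}{2494} = \frac{49950}{\frac{1}{2} \left(-153\right) \frac{1}{1 + 46818} \left(-155\right)} - \frac{534}{1247} = \frac{49950}{\frac{1}{2} \left(-153\right) \frac{1}{46819} \left(-155\right)} - \frac{534}{1247} = \frac{49950}{\frac{23715}{93638}} - \frac{534}{1247} = 49950 \cdot \frac{93638}{23715} - \frac{534}{1247} = \frac{103938180}{527} - \frac{534}{1247} = \frac{129610629042}{657169}$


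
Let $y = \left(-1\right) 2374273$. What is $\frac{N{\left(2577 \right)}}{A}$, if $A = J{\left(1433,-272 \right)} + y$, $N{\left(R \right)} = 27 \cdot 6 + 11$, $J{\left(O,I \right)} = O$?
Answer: $- \frac{173}{2372840} \approx -7.2908 \cdot 10^{-5}$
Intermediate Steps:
$N{\left(R \right)} = 173$ ($N{\left(R \right)} = 162 + 11 = 173$)
$y = -2374273$
$A = -2372840$ ($A = 1433 - 2374273 = -2372840$)
$\frac{N{\left(2577 \right)}}{A} = \frac{173}{-2372840} = 173 \left(- \frac{1}{2372840}\right) = - \frac{173}{2372840}$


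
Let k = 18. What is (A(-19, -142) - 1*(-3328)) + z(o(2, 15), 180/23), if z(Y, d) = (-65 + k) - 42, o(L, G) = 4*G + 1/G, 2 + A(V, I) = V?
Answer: 3218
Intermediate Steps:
A(V, I) = -2 + V
o(L, G) = 1/G + 4*G
z(Y, d) = -89 (z(Y, d) = (-65 + 18) - 42 = -47 - 42 = -89)
(A(-19, -142) - 1*(-3328)) + z(o(2, 15), 180/23) = ((-2 - 19) - 1*(-3328)) - 89 = (-21 + 3328) - 89 = 3307 - 89 = 3218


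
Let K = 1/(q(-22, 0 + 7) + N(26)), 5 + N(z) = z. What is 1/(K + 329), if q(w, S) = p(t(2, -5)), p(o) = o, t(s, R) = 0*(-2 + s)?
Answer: 21/6910 ≈ 0.0030391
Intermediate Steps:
t(s, R) = 0
N(z) = -5 + z
q(w, S) = 0
K = 1/21 (K = 1/(0 + (-5 + 26)) = 1/(0 + 21) = 1/21 ≈ 0.047619)
1/(K + 329) = 1/(1/21 + 329) = 1/(6910/21) = 21/6910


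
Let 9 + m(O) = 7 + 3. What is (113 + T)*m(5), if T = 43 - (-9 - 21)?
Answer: 186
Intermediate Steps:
m(O) = 1 (m(O) = -9 + (7 + 3) = -9 + 10 = 1)
T = 73 (T = 43 - 1*(-30) = 43 + 30 = 73)
(113 + T)*m(5) = (113 + 73)*1 = 186*1 = 186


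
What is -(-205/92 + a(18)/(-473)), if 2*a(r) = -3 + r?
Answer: 97655/43516 ≈ 2.2441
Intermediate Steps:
a(r) = -3/2 + r/2 (a(r) = (-3 + r)/2 = -3/2 + r/2)
-(-205/92 + a(18)/(-473)) = -(-205/92 + (-3/2 + (½)*18)/(-473)) = -(-205*1/92 + (-3/2 + 9)*(-1/473)) = -(-205/92 + (15/2)*(-1/473)) = -(-205/92 - 15/946) = -1*(-97655/43516) = 97655/43516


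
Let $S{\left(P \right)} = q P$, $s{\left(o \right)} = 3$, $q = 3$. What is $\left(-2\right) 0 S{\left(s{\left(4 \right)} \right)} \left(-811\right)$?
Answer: $0$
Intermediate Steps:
$S{\left(P \right)} = 3 P$
$\left(-2\right) 0 S{\left(s{\left(4 \right)} \right)} \left(-811\right) = \left(-2\right) 0 \cdot 3 \cdot 3 \left(-811\right) = 0 \cdot 9 \left(-811\right) = 0 \left(-811\right) = 0$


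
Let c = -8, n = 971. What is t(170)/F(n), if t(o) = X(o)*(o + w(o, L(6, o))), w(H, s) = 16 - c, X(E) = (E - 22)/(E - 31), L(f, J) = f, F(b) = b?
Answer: 28712/134969 ≈ 0.21273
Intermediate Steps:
X(E) = (-22 + E)/(-31 + E)
w(H, s) = 24 (w(H, s) = 16 - 1*(-8) = 16 + 8 = 24)
t(o) = (-22 + o)*(24 + o)/(-31 + o) (t(o) = ((-22 + o)/(-31 + o))*(o + 24) = ((-22 + o)/(-31 + o))*(24 + o) = (-22 + o)*(24 + o)/(-31 + o))
t(170)/F(n) = ((-22 + 170)*(24 + 170)/(-31 + 170))/971 = (148*194/139)*(1/971) = ((1/139)*148*194)*(1/971) = (28712/139)*(1/971) = 28712/134969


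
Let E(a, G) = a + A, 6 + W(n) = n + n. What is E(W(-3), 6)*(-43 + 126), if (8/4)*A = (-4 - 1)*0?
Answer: -996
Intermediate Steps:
W(n) = -6 + 2*n (W(n) = -6 + (n + n) = -6 + 2*n)
A = 0 (A = ((-4 - 1)*0)/2 = (-5*0)/2 = (½)*0 = 0)
E(a, G) = a (E(a, G) = a + 0 = a)
E(W(-3), 6)*(-43 + 126) = (-6 + 2*(-3))*(-43 + 126) = (-6 - 6)*83 = -12*83 = -996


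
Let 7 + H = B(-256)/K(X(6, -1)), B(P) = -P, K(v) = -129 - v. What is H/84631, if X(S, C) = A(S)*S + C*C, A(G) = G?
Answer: -709/7024373 ≈ -0.00010093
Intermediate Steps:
X(S, C) = C² + S² (X(S, C) = S*S + C*C = S² + C² = C² + S²)
H = -709/83 (H = -7 + (-1*(-256))/(-129 - ((-1)² + 6²)) = -7 + 256/(-129 - (1 + 36)) = -7 + 256/(-129 - 1*37) = -7 + 256/(-129 - 37) = -7 + 256/(-166) = -7 + 256*(-1/166) = -7 - 128/83 = -709/83 ≈ -8.5422)
H/84631 = -709/83/84631 = -709/83*1/84631 = -709/7024373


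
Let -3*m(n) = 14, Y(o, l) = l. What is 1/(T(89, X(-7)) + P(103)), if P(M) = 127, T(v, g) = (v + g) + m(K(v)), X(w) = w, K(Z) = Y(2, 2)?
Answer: 3/613 ≈ 0.0048940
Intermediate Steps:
K(Z) = 2
m(n) = -14/3 (m(n) = -⅓*14 = -14/3)
T(v, g) = -14/3 + g + v (T(v, g) = (v + g) - 14/3 = (g + v) - 14/3 = -14/3 + g + v)
1/(T(89, X(-7)) + P(103)) = 1/((-14/3 - 7 + 89) + 127) = 1/(232/3 + 127) = 1/(613/3) = 3/613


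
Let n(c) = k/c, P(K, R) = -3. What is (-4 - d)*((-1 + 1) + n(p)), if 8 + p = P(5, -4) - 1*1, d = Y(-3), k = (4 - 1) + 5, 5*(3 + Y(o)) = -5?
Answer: 0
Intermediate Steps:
Y(o) = -4 (Y(o) = -3 + (⅕)*(-5) = -3 - 1 = -4)
k = 8 (k = 3 + 5 = 8)
d = -4
p = -12 (p = -8 + (-3 - 1*1) = -8 + (-3 - 1) = -8 - 4 = -12)
n(c) = 8/c
(-4 - d)*((-1 + 1) + n(p)) = (-4 - 1*(-4))*((-1 + 1) + 8/(-12)) = (-4 + 4)*(0 + 8*(-1/12)) = 0*(0 - ⅔) = 0*(-⅔) = 0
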